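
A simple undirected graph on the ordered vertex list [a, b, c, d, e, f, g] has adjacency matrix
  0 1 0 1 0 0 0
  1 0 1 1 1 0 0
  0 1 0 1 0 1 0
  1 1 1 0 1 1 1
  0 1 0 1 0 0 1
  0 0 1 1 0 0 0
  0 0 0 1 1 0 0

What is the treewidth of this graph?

A width-2 tree decomposition is:
Bags: B1 = {c, d, f}  B2 = {b, c, d}  B3 = {a, b, d}  B4 = {b, d, e}  B5 = {d, e, g}
Tree: B1–B2, B2–B3, B2–B4, B4–B5
Every bag has size at most 3, so the width is 3 − 1 = 2 and tw(G) ≤ 2. On the other hand G contains the 3-clique {d, e, g}. A clique must lie in a single bag of any decomposition, so no decomposition can have width below 2. Combining the bounds, tw(G) = 2.

2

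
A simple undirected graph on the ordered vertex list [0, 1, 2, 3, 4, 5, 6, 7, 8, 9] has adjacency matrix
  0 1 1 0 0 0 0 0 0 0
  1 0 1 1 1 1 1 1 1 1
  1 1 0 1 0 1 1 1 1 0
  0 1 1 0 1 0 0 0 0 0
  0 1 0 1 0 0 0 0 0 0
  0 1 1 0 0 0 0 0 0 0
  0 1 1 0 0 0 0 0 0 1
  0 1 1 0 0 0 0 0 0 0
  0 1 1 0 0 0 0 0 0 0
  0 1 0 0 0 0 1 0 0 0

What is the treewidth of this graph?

A width-2 tree decomposition is:
Bags: B1 = {1, 2, 6}  B2 = {1, 2, 8}  B3 = {1, 2, 3}  B4 = {1, 3, 4}  B5 = {1, 2, 7}  B6 = {1, 2, 5}  B7 = {0, 1, 2}  B8 = {1, 6, 9}
Tree: B1–B2, B1–B3, B3–B4, B3–B5, B1–B6, B6–B7, B1–B8
Every bag has size at most 3, so the width is 3 − 1 = 2 and tw(G) ≤ 2. For the lower bound, the 3 vertices {1, 6, 9} are pairwise adjacent, and any tree decomposition puts a clique entirely inside one bag — forcing width ≥ 2. Hence tw(G) = 2 exactly.

2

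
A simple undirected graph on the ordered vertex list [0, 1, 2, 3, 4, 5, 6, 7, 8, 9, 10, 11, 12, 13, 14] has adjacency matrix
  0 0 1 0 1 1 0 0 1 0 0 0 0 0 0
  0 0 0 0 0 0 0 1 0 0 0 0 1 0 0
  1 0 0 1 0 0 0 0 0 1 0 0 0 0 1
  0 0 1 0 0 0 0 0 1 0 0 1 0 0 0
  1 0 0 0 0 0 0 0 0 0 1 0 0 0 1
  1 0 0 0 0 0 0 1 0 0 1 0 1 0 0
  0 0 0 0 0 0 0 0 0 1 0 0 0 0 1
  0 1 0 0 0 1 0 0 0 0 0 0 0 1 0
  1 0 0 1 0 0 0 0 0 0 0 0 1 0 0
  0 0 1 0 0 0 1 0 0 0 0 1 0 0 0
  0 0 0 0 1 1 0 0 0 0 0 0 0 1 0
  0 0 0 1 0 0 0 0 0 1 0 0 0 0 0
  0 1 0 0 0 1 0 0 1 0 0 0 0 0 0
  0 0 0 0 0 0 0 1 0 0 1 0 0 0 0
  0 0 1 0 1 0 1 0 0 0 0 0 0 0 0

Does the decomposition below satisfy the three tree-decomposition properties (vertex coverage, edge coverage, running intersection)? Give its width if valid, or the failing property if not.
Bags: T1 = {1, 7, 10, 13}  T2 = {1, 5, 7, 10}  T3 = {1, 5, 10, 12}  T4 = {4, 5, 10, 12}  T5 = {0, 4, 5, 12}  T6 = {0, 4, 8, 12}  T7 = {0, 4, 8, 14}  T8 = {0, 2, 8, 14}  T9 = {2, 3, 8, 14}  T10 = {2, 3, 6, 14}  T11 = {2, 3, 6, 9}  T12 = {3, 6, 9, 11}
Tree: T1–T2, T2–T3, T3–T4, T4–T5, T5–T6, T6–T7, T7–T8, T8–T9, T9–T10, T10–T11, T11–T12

Checking the three conditions: (i) the bags cover all of {0, 1, 2, 3, 4, 5, 6, 7, 8, 9, 10, 11, 12, 13, 14}; (ii) for each edge, some bag contains both endpoints; (iii) the bags containing any fixed vertex form a subtree. All hold, so the decomposition is valid with width 4 − 1 = 3.

Yes; width 3.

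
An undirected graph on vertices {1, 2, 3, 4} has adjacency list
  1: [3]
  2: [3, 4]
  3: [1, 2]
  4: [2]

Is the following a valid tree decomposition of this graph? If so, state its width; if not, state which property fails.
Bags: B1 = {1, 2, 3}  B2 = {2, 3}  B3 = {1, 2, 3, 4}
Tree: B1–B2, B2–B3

No — bags containing vertex 1 are not connected in the tree.

A tree decomposition must satisfy three properties: every vertex lies in some bag; for every edge, both endpoints lie together in some bag; and for every vertex, the bags containing it form a connected subtree. Here bags containing vertex 1 are not connected in the tree, so the decomposition is invalid.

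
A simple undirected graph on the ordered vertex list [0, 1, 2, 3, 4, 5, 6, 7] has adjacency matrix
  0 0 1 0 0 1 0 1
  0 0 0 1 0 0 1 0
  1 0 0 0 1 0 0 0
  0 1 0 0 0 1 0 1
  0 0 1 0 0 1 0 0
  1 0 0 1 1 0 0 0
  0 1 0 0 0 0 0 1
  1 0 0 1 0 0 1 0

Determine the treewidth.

A width-2 tree decomposition is:
Bags: B1 = {0, 2, 4}  B2 = {0, 4, 5}  B3 = {0, 5, 7}  B4 = {3, 5, 7}  B5 = {3, 6, 7}  B6 = {1, 3, 6}
Tree: B1–B2, B2–B3, B3–B4, B4–B5, B5–B6
Every bag has size at most 3, so the width is 3 − 1 = 2 and tw(G) ≤ 2. Since 2–4–5–0–2 is a cycle in G, G is not acyclic. Forests are exactly the graphs of treewidth ≤ 1, so tw(G) ≥ 2. Combining the bounds, tw(G) = 2.

2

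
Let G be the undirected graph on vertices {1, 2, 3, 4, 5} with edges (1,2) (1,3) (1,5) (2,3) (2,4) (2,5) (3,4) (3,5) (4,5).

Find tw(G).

3

A width-3 tree decomposition is:
Bags: B1 = {1, 2, 3, 5}  B2 = {2, 3, 4, 5}
Tree: B1–B2
Each bag holds 4 vertices, so the decomposition has width 3, which upper-bounds the treewidth. On the other hand G contains the 4-clique {1, 2, 3, 5}. A clique must lie in a single bag of any decomposition, so no decomposition can have width below 3. The upper and lower bounds meet at 3, so that is the treewidth.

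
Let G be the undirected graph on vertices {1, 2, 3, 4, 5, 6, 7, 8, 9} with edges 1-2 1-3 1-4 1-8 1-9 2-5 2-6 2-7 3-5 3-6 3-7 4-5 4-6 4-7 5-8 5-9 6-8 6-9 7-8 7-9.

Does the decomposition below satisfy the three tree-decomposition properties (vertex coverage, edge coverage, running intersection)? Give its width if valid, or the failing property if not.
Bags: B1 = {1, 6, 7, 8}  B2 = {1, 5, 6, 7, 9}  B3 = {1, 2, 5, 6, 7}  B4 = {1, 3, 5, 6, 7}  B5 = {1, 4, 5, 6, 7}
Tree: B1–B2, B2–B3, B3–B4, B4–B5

No — edge (5,8) lies in no bag.

A tree decomposition must satisfy three properties: every vertex lies in some bag; for every edge, both endpoints lie together in some bag; and for every vertex, the bags containing it form a connected subtree. Here edge (5,8) lies in no bag, so the decomposition is invalid.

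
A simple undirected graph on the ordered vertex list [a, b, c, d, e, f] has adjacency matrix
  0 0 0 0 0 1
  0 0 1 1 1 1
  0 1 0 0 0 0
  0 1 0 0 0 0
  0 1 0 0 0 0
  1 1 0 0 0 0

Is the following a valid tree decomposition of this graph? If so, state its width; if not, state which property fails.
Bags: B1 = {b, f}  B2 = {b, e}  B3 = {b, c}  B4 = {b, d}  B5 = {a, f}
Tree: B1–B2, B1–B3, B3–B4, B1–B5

Yes; width 1.

Vertex coverage: the bags together contain {a, b, c, d, e, f}, the full vertex set. Edge coverage: each edge of G has both endpoints in at least one bag. Running intersection: for every vertex, the bags containing it form a connected subtree. All three properties hold, so this is a valid tree decomposition of width max|bag| − 1 = 1, and hence tw(G) ≤ 1.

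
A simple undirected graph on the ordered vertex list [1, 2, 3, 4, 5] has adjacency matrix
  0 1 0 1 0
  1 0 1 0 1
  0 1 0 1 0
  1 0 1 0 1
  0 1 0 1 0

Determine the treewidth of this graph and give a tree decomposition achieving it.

Treewidth 2.
One optimal decomposition is:
Bags: B1 = {2, 4, 5}  B2 = {1, 2, 4}  B3 = {2, 3, 4}
Tree: B1–B2, B2–B3

The largest bag has 3 vertices, giving width 2; this decomposition certifies tw(G) ≤ 2. The edges 2–5–4–1–2 form a cycle, so G is not a tree and its treewidth is at least 2. Therefore the treewidth is 2.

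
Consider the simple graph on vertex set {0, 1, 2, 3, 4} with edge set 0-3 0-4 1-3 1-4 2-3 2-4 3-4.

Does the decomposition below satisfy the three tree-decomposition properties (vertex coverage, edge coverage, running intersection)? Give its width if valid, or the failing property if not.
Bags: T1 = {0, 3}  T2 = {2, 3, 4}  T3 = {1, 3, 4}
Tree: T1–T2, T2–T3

No — edge (4,0) lies in no bag.

A tree decomposition must satisfy three properties: every vertex lies in some bag; for every edge, both endpoints lie together in some bag; and for every vertex, the bags containing it form a connected subtree. Here edge (4,0) lies in no bag, so the decomposition is invalid.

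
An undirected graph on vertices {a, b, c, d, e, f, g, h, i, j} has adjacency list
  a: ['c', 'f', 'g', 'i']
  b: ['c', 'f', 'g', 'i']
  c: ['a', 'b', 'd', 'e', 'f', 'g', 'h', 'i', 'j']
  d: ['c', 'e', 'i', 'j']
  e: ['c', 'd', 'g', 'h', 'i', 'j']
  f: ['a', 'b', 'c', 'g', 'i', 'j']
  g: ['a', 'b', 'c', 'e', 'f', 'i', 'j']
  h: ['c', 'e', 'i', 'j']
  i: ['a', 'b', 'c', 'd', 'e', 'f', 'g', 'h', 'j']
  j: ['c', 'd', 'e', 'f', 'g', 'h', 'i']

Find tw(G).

4

A width-4 tree decomposition is:
Bags: B1 = {c, e, g, i, j}  B2 = {c, d, e, i, j}  B3 = {c, f, g, i, j}  B4 = {c, e, h, i, j}  B5 = {b, c, f, g, i}  B6 = {a, c, f, g, i}
Tree: B1–B2, B1–B3, B1–B4, B3–B5, B3–B6
Each bag holds 5 vertices, so the decomposition has width 4, which upper-bounds the treewidth. For the lower bound, the 5 vertices {c, d, e, i, j} are pairwise adjacent, and any tree decomposition puts a clique entirely inside one bag — forcing width ≥ 4. Therefore the treewidth is 4.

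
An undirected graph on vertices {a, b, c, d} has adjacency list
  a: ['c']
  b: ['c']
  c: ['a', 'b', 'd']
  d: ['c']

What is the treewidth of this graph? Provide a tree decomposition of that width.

Every bag has size at most 2, so the width is 2 − 1 = 1 and tw(G) ≤ 1. Since G has at least one edge (e.g. c–b), it is not an edgeless graph, so tw(G) ≥ 1. Therefore the treewidth is 1.

Treewidth 1.
One such decomposition:
Bags: B1 = {b, c}  B2 = {c, d}  B3 = {a, c}
Tree: B1–B2, B2–B3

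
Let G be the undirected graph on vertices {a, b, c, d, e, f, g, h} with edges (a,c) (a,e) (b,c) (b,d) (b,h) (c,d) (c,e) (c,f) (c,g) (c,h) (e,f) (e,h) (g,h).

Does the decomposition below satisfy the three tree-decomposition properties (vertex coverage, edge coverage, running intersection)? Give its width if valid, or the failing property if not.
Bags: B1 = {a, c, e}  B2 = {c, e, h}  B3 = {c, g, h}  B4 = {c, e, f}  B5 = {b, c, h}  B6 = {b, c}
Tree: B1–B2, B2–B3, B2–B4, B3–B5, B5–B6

A tree decomposition must satisfy three properties: every vertex lies in some bag; for every edge, both endpoints lie together in some bag; and for every vertex, the bags containing it form a connected subtree. Here vertex d appears in no bag, so the decomposition is invalid.

No — vertex d appears in no bag.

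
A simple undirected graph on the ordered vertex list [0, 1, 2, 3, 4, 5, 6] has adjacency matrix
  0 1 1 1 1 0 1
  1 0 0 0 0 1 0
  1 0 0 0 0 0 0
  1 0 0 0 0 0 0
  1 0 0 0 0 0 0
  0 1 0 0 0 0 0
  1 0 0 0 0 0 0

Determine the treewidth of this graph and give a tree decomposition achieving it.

Treewidth 1.
One optimal decomposition is:
Bags: B1 = {0, 1}  B2 = {0, 6}  B3 = {0, 4}  B4 = {1, 5}  B5 = {0, 3}  B6 = {0, 2}
Tree: B1–B2, B1–B3, B1–B4, B3–B5, B3–B6

The largest bag has 2 vertices, giving width 1; this decomposition certifies tw(G) ≤ 1. Since G has at least one edge (e.g. 0–1), it is not an edgeless graph, so tw(G) ≥ 1. Hence tw(G) = 1 exactly.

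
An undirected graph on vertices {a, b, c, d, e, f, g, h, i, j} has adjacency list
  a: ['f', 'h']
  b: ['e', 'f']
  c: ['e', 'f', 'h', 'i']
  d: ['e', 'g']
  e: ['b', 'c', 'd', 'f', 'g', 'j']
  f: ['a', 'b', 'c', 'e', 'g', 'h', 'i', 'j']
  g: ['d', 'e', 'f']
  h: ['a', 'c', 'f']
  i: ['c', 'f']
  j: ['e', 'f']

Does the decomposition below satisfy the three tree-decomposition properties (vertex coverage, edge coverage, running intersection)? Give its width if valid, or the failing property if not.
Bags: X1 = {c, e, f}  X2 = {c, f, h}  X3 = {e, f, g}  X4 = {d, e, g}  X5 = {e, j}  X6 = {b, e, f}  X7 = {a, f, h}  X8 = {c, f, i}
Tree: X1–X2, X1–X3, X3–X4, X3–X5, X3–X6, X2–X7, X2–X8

A tree decomposition must satisfy three properties: every vertex lies in some bag; for every edge, both endpoints lie together in some bag; and for every vertex, the bags containing it form a connected subtree. Here edge (f,j) lies in no bag, so the decomposition is invalid.

No — edge (f,j) lies in no bag.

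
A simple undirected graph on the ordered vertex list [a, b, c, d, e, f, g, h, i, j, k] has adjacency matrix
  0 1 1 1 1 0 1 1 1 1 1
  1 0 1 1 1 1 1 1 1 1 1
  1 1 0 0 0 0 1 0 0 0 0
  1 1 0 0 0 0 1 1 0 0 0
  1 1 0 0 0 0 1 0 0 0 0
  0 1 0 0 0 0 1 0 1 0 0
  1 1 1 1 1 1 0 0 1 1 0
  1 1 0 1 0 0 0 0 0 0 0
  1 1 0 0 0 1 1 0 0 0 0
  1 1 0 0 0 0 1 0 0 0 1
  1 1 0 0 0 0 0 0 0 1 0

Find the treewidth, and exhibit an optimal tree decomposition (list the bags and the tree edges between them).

The largest bag has 4 vertices, giving width 3; this decomposition certifies tw(G) ≤ 3. For the lower bound, the 4 vertices {a, b, d, g} are pairwise adjacent, and any tree decomposition puts a clique entirely inside one bag — forcing width ≥ 3. Hence tw(G) = 3 exactly.

Treewidth 3.
One such decomposition:
Bags: B1 = {a, b, g, j}  B2 = {a, b, g, i}  B3 = {a, b, d, g}  B4 = {a, b, d, h}  B5 = {a, b, e, g}  B6 = {b, f, g, i}  B7 = {a, b, c, g}  B8 = {a, b, j, k}
Tree: B1–B2, B1–B3, B3–B4, B3–B5, B2–B6, B1–B7, B1–B8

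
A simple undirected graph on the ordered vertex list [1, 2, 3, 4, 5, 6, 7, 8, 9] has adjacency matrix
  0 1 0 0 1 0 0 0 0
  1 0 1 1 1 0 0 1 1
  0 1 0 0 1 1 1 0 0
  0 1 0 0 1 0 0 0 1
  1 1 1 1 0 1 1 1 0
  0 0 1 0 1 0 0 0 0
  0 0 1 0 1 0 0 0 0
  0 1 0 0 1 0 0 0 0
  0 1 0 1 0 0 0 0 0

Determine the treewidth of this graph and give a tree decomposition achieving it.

Treewidth 2.
One optimal decomposition is:
Bags: B1 = {2, 4, 5}  B2 = {2, 5, 8}  B3 = {2, 3, 5}  B4 = {3, 5, 7}  B5 = {2, 4, 9}  B6 = {3, 5, 6}  B7 = {1, 2, 5}
Tree: B1–B2, B2–B3, B3–B4, B1–B5, B4–B6, B3–B7

The largest bag has 3 vertices, giving width 2; this decomposition certifies tw(G) ≤ 2. For the lower bound, the 3 vertices {2, 4, 9} are pairwise adjacent, and any tree decomposition puts a clique entirely inside one bag — forcing width ≥ 2. The upper and lower bounds meet at 2, so that is the treewidth.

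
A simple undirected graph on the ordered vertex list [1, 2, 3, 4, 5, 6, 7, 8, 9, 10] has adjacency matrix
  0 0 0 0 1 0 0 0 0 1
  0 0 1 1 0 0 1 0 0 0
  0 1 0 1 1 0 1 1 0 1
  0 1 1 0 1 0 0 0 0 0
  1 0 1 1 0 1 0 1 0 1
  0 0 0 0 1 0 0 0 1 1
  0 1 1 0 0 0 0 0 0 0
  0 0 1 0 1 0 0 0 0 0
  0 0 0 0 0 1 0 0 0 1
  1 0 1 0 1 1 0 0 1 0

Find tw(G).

2

A width-2 tree decomposition is:
Bags: B1 = {3, 4, 5}  B2 = {3, 5, 10}  B3 = {2, 3, 4}  B4 = {5, 6, 10}  B5 = {6, 9, 10}  B6 = {2, 3, 7}  B7 = {1, 5, 10}  B8 = {3, 5, 8}
Tree: B1–B2, B1–B3, B2–B4, B4–B5, B3–B6, B2–B7, B2–B8
Every bag has size at most 3, so the width is 3 − 1 = 2 and tw(G) ≤ 2. For the lower bound, the 3 vertices {1, 5, 10} are pairwise adjacent, and any tree decomposition puts a clique entirely inside one bag — forcing width ≥ 2. The upper and lower bounds meet at 2, so that is the treewidth.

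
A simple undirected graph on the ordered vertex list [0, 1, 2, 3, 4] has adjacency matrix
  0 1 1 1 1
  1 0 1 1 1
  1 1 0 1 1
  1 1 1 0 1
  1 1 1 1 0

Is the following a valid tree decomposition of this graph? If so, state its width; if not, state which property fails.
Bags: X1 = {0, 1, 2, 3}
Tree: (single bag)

A tree decomposition must satisfy three properties: every vertex lies in some bag; for every edge, both endpoints lie together in some bag; and for every vertex, the bags containing it form a connected subtree. Here vertex 4 appears in no bag, so the decomposition is invalid.

No — vertex 4 appears in no bag.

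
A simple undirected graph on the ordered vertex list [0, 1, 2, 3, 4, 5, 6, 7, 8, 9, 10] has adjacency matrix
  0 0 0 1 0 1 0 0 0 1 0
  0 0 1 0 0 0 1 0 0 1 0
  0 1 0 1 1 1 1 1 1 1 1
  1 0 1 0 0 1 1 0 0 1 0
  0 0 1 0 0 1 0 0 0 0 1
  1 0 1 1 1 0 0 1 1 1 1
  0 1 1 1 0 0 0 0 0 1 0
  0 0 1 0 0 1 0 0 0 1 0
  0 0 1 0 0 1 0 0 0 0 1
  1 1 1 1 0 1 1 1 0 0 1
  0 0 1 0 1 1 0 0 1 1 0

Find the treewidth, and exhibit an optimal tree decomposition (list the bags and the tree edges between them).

Every bag has size at most 4, so the width is 4 − 1 = 3 and tw(G) ≤ 3. Conversely, {0, 3, 5, 9} is a clique of size 4, and the vertices of any clique must share a bag in every tree decomposition; so some bag has ≥ 4 vertices and tw(G) ≥ 3. The upper and lower bounds meet at 3, so that is the treewidth.

Treewidth 3.
One such decomposition:
Bags: B1 = {2, 5, 9, 10}  B2 = {2, 3, 5, 9}  B3 = {2, 3, 6, 9}  B4 = {2, 4, 5, 10}  B5 = {1, 2, 6, 9}  B6 = {2, 5, 8, 10}  B7 = {0, 3, 5, 9}  B8 = {2, 5, 7, 9}
Tree: B1–B2, B2–B3, B1–B4, B3–B5, B1–B6, B2–B7, B1–B8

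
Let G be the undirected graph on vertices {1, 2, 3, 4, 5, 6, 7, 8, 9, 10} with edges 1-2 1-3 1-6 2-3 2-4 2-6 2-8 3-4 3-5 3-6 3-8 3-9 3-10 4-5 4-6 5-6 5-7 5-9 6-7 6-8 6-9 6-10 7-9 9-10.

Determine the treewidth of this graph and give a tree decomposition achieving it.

Every bag has size at most 4, so the width is 4 − 1 = 3 and tw(G) ≤ 3. On the other hand G contains the 4-clique {3, 6, 9, 10}. A clique must lie in a single bag of any decomposition, so no decomposition can have width below 3. The upper and lower bounds meet at 3, so that is the treewidth.

Treewidth 3.
One optimal decomposition is:
Bags: B1 = {2, 3, 4, 6}  B2 = {3, 4, 5, 6}  B3 = {3, 5, 6, 9}  B4 = {1, 2, 3, 6}  B5 = {3, 6, 9, 10}  B6 = {5, 6, 7, 9}  B7 = {2, 3, 6, 8}
Tree: B1–B2, B2–B3, B1–B4, B3–B5, B3–B6, B4–B7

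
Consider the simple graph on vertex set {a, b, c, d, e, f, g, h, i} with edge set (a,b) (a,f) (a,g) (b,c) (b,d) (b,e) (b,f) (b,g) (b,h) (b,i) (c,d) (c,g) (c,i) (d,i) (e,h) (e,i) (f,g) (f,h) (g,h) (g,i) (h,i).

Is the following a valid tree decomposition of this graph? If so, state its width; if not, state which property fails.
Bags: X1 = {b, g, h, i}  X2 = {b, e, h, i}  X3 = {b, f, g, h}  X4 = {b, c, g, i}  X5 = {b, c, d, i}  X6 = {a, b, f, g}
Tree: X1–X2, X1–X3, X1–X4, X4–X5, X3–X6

Checking the three conditions: (i) the bags cover all of {a, b, c, d, e, f, g, h, i}; (ii) for each edge, some bag contains both endpoints; (iii) the bags containing any fixed vertex form a subtree. All hold, so the decomposition is valid with width 4 − 1 = 3.

Yes; width 3.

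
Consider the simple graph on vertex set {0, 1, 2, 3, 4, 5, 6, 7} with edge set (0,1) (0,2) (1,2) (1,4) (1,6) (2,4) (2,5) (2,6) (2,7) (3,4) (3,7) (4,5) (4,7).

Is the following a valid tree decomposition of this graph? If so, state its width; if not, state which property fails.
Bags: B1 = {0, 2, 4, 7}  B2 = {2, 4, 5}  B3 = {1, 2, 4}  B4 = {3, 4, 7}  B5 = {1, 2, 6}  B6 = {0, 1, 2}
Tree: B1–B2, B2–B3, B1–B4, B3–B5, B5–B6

A tree decomposition must satisfy three properties: every vertex lies in some bag; for every edge, both endpoints lie together in some bag; and for every vertex, the bags containing it form a connected subtree. Here bags containing vertex 0 are not connected in the tree, so the decomposition is invalid.

No — bags containing vertex 0 are not connected in the tree.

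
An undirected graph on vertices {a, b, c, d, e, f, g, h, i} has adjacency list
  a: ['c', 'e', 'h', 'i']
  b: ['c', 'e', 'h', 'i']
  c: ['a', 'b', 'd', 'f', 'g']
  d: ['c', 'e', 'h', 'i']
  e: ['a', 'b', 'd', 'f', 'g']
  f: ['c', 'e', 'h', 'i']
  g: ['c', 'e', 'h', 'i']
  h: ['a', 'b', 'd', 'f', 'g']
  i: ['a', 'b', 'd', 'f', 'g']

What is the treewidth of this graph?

A width-4 tree decomposition is:
Bags: B1 = {b, c, e, h, i}  B2 = {a, c, e, h, i}  B3 = {c, e, g, h, i}  B4 = {c, e, f, h, i}  B5 = {c, d, e, h, i}
Tree: B1–B2, B2–B3, B3–B4, B4–B5
Each bag holds 5 vertices, so the decomposition has width 4, which upper-bounds the treewidth. For the lower bound: the 5 vertex sets {b,i}, {a,c}, {e,g}, {h}, {f} are disjoint, each induces a connected subgraph, and every pair is joined by at least one edge of G. Contracting each set to a single vertex therefore yields K_{5} as a minor, and since treewidth is minor-monotone, tw(G) ≥ tw(K_{5}) = 4. Hence tw(G) = 4 exactly.

4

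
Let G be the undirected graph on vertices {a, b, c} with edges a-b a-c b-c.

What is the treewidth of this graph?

2

A width-2 tree decomposition is:
Bags: B1 = {a, b, c}
Tree: (single bag)
With just one bag of size 3, the width is 3 − 1 = 2, so tw(G) ≤ 2. On the other hand G contains the 3-clique {a, b, c}. A clique must lie in a single bag of any decomposition, so no decomposition can have width below 2. Hence tw(G) = 2 exactly.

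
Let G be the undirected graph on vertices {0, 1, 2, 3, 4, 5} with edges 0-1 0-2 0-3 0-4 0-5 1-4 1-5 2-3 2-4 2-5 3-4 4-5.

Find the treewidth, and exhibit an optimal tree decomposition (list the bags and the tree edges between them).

Treewidth 3.
One such decomposition:
Bags: B1 = {0, 1, 4, 5}  B2 = {0, 2, 4, 5}  B3 = {0, 2, 3, 4}
Tree: B1–B2, B2–B3

Every bag has size at most 4, so the width is 4 − 1 = 3 and tw(G) ≤ 3. Conversely, {0, 1, 4, 5} is a clique of size 4, and the vertices of any clique must share a bag in every tree decomposition; so some bag has ≥ 4 vertices and tw(G) ≥ 3. The upper and lower bounds meet at 3, so that is the treewidth.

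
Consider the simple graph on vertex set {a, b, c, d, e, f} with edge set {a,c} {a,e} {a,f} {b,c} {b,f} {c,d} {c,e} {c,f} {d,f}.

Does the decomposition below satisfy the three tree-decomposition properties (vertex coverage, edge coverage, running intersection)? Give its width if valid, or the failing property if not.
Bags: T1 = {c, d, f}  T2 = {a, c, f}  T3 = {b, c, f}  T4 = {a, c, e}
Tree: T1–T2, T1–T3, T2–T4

Vertex coverage: the bags together contain {a, b, c, d, e, f}, the full vertex set. Edge coverage: each edge of G has both endpoints in at least one bag. Running intersection: for every vertex, the bags containing it form a connected subtree. All three properties hold, so this is a valid tree decomposition of width max|bag| − 1 = 2, and hence tw(G) ≤ 2.

Yes; width 2.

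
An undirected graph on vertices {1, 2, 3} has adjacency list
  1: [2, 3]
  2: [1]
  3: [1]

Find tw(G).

1

A width-1 tree decomposition is:
Bags: B1 = {1, 2}  B2 = {1, 3}
Tree: B1–B2
The largest bag has 2 vertices, giving width 1; this decomposition certifies tw(G) ≤ 1. G has an edge, so its treewidth is at least 1. Therefore the treewidth is 1.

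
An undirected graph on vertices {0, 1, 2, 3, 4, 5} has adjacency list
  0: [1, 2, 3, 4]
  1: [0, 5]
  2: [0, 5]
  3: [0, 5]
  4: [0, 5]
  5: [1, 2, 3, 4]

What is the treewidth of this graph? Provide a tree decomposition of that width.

Treewidth 2.
Bags: B1 = {0, 2, 5}  B2 = {0, 1, 5}  B3 = {0, 3, 5}  B4 = {0, 4, 5}
Tree: B1–B2, B2–B3, B3–B4

Each bag holds 3 vertices, so the decomposition has width 2, which upper-bounds the treewidth. The edges 5–2–0–1–5 form a cycle, so G is not a tree and its treewidth is at least 2. The upper and lower bounds meet at 2, so that is the treewidth.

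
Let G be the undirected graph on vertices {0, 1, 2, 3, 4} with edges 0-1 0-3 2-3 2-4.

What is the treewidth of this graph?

A width-1 tree decomposition is:
Bags: B1 = {2, 4}  B2 = {2, 3}  B3 = {0, 3}  B4 = {0, 1}
Tree: B1–B2, B2–B3, B3–B4
The largest bag has 2 vertices, giving width 1; this decomposition certifies tw(G) ≤ 1. G has an edge, so its treewidth is at least 1. The upper and lower bounds meet at 1, so that is the treewidth.

1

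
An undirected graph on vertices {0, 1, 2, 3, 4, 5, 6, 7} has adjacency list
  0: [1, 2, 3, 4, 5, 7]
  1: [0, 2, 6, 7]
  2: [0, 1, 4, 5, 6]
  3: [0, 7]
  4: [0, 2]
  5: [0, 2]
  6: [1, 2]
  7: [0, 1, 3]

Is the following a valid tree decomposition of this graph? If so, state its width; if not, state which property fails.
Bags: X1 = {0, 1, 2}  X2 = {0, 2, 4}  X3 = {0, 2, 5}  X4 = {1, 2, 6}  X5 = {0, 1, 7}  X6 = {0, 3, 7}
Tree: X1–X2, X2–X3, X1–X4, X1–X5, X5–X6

Yes; width 2.

Vertex coverage: the bags together contain {0, 1, 2, 3, 4, 5, 6, 7}, the full vertex set. Edge coverage: each edge of G has both endpoints in at least one bag. Running intersection: for every vertex, the bags containing it form a connected subtree. All three properties hold, so this is a valid tree decomposition of width max|bag| − 1 = 2, and hence tw(G) ≤ 2.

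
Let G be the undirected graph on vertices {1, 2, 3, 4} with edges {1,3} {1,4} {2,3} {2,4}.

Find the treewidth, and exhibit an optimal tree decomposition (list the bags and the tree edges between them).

Every bag has size at most 3, so the width is 3 − 1 = 2 and tw(G) ≤ 2. Since 4–2–3–1–4 is a cycle in G, G is not acyclic. Forests are exactly the graphs of treewidth ≤ 1, so tw(G) ≥ 2. Therefore the treewidth is 2.

Treewidth 2.
Bags: B1 = {2, 3, 4}  B2 = {1, 3, 4}
Tree: B1–B2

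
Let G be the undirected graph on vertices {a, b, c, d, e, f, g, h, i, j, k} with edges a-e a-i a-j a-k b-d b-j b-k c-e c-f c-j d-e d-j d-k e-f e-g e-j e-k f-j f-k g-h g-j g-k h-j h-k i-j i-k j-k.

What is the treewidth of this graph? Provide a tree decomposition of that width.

Treewidth 3.
Bags: B1 = {a, e, j, k}  B2 = {e, g, j, k}  B3 = {g, h, j, k}  B4 = {e, f, j, k}  B5 = {d, e, j, k}  B6 = {b, d, j, k}  B7 = {c, e, f, j}  B8 = {a, i, j, k}
Tree: B1–B2, B2–B3, B2–B4, B1–B5, B5–B6, B4–B7, B1–B8

Every bag has size at most 4, so the width is 4 − 1 = 3 and tw(G) ≤ 3. Conversely, {c, e, f, j} is a clique of size 4, and the vertices of any clique must share a bag in every tree decomposition; so some bag has ≥ 4 vertices and tw(G) ≥ 3. Hence tw(G) = 3 exactly.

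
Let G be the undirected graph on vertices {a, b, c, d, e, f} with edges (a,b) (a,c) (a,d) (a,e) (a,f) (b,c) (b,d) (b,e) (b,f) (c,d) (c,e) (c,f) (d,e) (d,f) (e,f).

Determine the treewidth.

5

A width-5 tree decomposition is:
Bags: B1 = {a, b, c, d, e, f}
Tree: (single bag)
A single bag containing all 6 vertices is trivially a valid decomposition of width 5. On the other hand G contains the 6-clique {a, b, c, d, e, f}. A clique must lie in a single bag of any decomposition, so no decomposition can have width below 5. The upper and lower bounds meet at 5, so that is the treewidth.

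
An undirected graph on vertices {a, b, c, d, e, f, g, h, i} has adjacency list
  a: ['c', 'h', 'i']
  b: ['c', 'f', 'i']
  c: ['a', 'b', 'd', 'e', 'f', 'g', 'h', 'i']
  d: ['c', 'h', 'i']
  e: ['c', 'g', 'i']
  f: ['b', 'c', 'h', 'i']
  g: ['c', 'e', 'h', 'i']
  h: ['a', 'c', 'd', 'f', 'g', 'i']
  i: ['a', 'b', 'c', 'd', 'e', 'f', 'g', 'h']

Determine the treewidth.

A width-3 tree decomposition is:
Bags: B1 = {c, d, h, i}  B2 = {a, c, h, i}  B3 = {c, f, h, i}  B4 = {c, g, h, i}  B5 = {c, e, g, i}  B6 = {b, c, f, i}
Tree: B1–B2, B1–B3, B1–B4, B4–B5, B3–B6
Every bag has size at most 4, so the width is 4 − 1 = 3 and tw(G) ≤ 3. Conversely, {c, e, g, i} is a clique of size 4, and the vertices of any clique must share a bag in every tree decomposition; so some bag has ≥ 4 vertices and tw(G) ≥ 3. Hence tw(G) = 3 exactly.

3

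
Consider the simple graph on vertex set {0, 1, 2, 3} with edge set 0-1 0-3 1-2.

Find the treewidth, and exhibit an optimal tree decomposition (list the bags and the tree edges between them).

Treewidth 1.
One such decomposition:
Bags: B1 = {1, 2}  B2 = {0, 1}  B3 = {0, 3}
Tree: B1–B2, B2–B3

The largest bag has 2 vertices, giving width 1; this decomposition certifies tw(G) ≤ 1. Any graph with an edge has treewidth ≥ 1, and G has the edge 1–2. Combining the bounds, tw(G) = 1.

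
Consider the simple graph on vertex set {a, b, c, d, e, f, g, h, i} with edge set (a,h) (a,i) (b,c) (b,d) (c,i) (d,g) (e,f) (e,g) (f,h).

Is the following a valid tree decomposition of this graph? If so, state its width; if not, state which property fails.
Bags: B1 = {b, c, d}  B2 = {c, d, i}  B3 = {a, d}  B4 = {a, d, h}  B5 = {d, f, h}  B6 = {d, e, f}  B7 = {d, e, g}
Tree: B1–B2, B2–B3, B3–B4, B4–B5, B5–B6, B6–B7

A tree decomposition must satisfy three properties: every vertex lies in some bag; for every edge, both endpoints lie together in some bag; and for every vertex, the bags containing it form a connected subtree. Here edge (i,a) lies in no bag, so the decomposition is invalid.

No — edge (i,a) lies in no bag.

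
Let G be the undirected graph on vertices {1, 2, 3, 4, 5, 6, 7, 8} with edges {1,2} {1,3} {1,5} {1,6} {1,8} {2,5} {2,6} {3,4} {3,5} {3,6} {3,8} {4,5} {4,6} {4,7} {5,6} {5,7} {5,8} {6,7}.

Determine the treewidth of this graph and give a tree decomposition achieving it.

Treewidth 3.
Bags: B1 = {1, 3, 5, 8}  B2 = {1, 3, 5, 6}  B3 = {3, 4, 5, 6}  B4 = {4, 5, 6, 7}  B5 = {1, 2, 5, 6}
Tree: B1–B2, B2–B3, B3–B4, B2–B5

Every bag has size at most 4, so the width is 4 − 1 = 3 and tw(G) ≤ 3. For the lower bound, the 4 vertices {1, 3, 5, 8} are pairwise adjacent, and any tree decomposition puts a clique entirely inside one bag — forcing width ≥ 3. Hence tw(G) = 3 exactly.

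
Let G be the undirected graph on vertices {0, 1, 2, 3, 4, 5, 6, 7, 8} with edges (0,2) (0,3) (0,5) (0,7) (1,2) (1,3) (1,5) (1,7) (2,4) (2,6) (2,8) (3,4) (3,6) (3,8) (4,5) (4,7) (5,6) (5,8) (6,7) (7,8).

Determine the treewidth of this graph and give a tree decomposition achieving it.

Treewidth 4.
Bags: B1 = {2, 3, 4, 5, 7}  B2 = {2, 3, 5, 7, 8}  B3 = {0, 2, 3, 5, 7}  B4 = {2, 3, 5, 6, 7}  B5 = {1, 2, 3, 5, 7}
Tree: B1–B2, B2–B3, B3–B4, B4–B5

Each bag holds 5 vertices, so the decomposition has width 4, which upper-bounds the treewidth. For the lower bound: the 5 vertex sets {2,4}, {7,8}, {0,5}, {3}, {6} are disjoint, each induces a connected subgraph, and every pair is joined by at least one edge of G. Contracting each set to a single vertex therefore yields K_{5} as a minor, and since treewidth is minor-monotone, tw(G) ≥ tw(K_{5}) = 4. The upper and lower bounds meet at 4, so that is the treewidth.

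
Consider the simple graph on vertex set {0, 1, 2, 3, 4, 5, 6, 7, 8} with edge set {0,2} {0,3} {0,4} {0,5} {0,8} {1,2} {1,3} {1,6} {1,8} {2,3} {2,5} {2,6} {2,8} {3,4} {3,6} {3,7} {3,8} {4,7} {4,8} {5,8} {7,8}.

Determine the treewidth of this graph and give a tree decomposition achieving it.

Every bag has size at most 4, so the width is 4 − 1 = 3 and tw(G) ≤ 3. Conversely, {0, 2, 3, 8} is a clique of size 4, and the vertices of any clique must share a bag in every tree decomposition; so some bag has ≥ 4 vertices and tw(G) ≥ 3. Therefore the treewidth is 3.

Treewidth 3.
One optimal decomposition is:
Bags: B1 = {0, 2, 3, 8}  B2 = {0, 3, 4, 8}  B3 = {1, 2, 3, 8}  B4 = {0, 2, 5, 8}  B5 = {3, 4, 7, 8}  B6 = {1, 2, 3, 6}
Tree: B1–B2, B1–B3, B1–B4, B2–B5, B3–B6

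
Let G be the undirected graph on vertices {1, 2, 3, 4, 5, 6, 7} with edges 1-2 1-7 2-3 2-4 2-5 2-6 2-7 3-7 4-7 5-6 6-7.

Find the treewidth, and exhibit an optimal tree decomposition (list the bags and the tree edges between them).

Treewidth 2.
One optimal decomposition is:
Bags: B1 = {1, 2, 7}  B2 = {2, 6, 7}  B3 = {2, 3, 7}  B4 = {2, 5, 6}  B5 = {2, 4, 7}
Tree: B1–B2, B2–B3, B2–B4, B1–B5

Every bag has size at most 3, so the width is 3 − 1 = 2 and tw(G) ≤ 2. For the lower bound, the 3 vertices {2, 5, 6} are pairwise adjacent, and any tree decomposition puts a clique entirely inside one bag — forcing width ≥ 2. Therefore the treewidth is 2.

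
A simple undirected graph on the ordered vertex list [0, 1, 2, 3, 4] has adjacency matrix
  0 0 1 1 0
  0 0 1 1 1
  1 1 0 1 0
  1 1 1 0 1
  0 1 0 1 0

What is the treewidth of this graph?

2

A width-2 tree decomposition is:
Bags: B1 = {1, 2, 3}  B2 = {1, 3, 4}  B3 = {0, 2, 3}
Tree: B1–B2, B1–B3
Each bag holds 3 vertices, so the decomposition has width 2, which upper-bounds the treewidth. For the lower bound, the 3 vertices {0, 2, 3} are pairwise adjacent, and any tree decomposition puts a clique entirely inside one bag — forcing width ≥ 2. Therefore the treewidth is 2.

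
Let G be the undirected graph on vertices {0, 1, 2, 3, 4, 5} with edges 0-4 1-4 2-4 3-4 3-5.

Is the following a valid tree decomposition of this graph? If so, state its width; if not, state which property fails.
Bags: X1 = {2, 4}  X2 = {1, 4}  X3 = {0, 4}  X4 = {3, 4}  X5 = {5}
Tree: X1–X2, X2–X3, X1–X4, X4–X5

A tree decomposition must satisfy three properties: every vertex lies in some bag; for every edge, both endpoints lie together in some bag; and for every vertex, the bags containing it form a connected subtree. Here edge (3,5) lies in no bag, so the decomposition is invalid.

No — edge (3,5) lies in no bag.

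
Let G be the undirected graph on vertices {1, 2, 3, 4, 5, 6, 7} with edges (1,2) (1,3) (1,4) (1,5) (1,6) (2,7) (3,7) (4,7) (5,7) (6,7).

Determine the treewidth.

2

A width-2 tree decomposition is:
Bags: B1 = {1, 2, 7}  B2 = {1, 4, 7}  B3 = {1, 3, 7}  B4 = {1, 5, 7}  B5 = {1, 6, 7}
Tree: B1–B2, B2–B3, B3–B4, B4–B5
The largest bag has 3 vertices, giving width 2; this decomposition certifies tw(G) ≤ 2. For the lower bound, G contains the cycle 1–2–7–4–1, so G is not a forest; only forests have treewidth ≤ 1, hence tw(G) ≥ 2. The upper and lower bounds meet at 2, so that is the treewidth.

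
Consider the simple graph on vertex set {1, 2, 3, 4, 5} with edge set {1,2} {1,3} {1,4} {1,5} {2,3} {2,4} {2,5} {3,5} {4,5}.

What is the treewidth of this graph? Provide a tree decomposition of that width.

The largest bag has 4 vertices, giving width 3; this decomposition certifies tw(G) ≤ 3. On the other hand G contains the 4-clique {1, 2, 3, 5}. A clique must lie in a single bag of any decomposition, so no decomposition can have width below 3. Combining the bounds, tw(G) = 3.

Treewidth 3.
Bags: B1 = {1, 2, 3, 5}  B2 = {1, 2, 4, 5}
Tree: B1–B2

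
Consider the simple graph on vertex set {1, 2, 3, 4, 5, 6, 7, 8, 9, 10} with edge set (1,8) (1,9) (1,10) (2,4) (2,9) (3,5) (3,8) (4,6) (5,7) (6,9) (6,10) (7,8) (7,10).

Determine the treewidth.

A width-2 tree decomposition is:
Bags: B1 = {2, 4, 6}  B2 = {2, 6, 9}  B3 = {6, 9, 10}  B4 = {1, 9, 10}  B5 = {1, 7, 10}  B6 = {1, 7, 8}  B7 = {5, 7, 8}  B8 = {3, 5, 8}
Tree: B1–B2, B2–B3, B3–B4, B4–B5, B5–B6, B6–B7, B7–B8
Each bag holds 3 vertices, so the decomposition has width 2, which upper-bounds the treewidth. For the lower bound, G contains the cycle 4–2–9–6–4, so G is not a forest; only forests have treewidth ≤ 1, hence tw(G) ≥ 2. Combining the bounds, tw(G) = 2.

2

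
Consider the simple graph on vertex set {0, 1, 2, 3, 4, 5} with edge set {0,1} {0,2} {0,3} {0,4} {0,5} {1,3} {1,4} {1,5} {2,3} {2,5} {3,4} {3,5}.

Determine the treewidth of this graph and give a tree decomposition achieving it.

Treewidth 3.
One optimal decomposition is:
Bags: B1 = {0, 1, 3, 4}  B2 = {0, 1, 3, 5}  B3 = {0, 2, 3, 5}
Tree: B1–B2, B2–B3

The largest bag has 4 vertices, giving width 3; this decomposition certifies tw(G) ≤ 3. On the other hand G contains the 4-clique {0, 1, 3, 4}. A clique must lie in a single bag of any decomposition, so no decomposition can have width below 3. The upper and lower bounds meet at 3, so that is the treewidth.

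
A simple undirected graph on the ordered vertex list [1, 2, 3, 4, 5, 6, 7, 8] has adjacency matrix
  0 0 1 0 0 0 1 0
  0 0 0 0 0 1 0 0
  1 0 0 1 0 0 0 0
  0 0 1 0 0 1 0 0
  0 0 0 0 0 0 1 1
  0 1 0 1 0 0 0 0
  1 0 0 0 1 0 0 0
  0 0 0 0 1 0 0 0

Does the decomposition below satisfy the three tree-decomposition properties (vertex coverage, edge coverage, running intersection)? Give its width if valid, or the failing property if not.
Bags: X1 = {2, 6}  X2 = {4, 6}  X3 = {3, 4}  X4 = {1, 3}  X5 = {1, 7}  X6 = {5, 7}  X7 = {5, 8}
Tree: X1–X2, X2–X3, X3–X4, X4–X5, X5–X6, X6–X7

Yes; width 1.

Checking the three conditions: (i) the bags cover all of {1, 2, 3, 4, 5, 6, 7, 8}; (ii) for each edge, some bag contains both endpoints; (iii) the bags containing any fixed vertex form a subtree. All hold, so the decomposition is valid with width 2 − 1 = 1.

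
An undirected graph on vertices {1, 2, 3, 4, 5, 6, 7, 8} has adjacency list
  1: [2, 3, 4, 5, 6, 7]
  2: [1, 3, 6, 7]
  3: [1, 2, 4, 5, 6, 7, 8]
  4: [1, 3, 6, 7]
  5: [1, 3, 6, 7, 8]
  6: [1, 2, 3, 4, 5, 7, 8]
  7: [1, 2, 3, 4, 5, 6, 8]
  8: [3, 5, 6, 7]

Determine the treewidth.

A width-4 tree decomposition is:
Bags: B1 = {3, 5, 6, 7, 8}  B2 = {1, 3, 5, 6, 7}  B3 = {1, 2, 3, 6, 7}  B4 = {1, 3, 4, 6, 7}
Tree: B1–B2, B2–B3, B2–B4
The largest bag has 5 vertices, giving width 4; this decomposition certifies tw(G) ≤ 4. Conversely, {3, 5, 6, 7, 8} is a clique of size 5, and the vertices of any clique must share a bag in every tree decomposition; so some bag has ≥ 5 vertices and tw(G) ≥ 4. The upper and lower bounds meet at 4, so that is the treewidth.

4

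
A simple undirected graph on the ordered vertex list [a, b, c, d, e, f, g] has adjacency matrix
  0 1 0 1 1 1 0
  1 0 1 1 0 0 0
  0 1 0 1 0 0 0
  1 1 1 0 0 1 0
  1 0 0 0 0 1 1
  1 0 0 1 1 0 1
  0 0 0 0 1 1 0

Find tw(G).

A width-2 tree decomposition is:
Bags: B1 = {b, c, d}  B2 = {a, b, d}  B3 = {a, d, f}  B4 = {a, e, f}  B5 = {e, f, g}
Tree: B1–B2, B2–B3, B3–B4, B4–B5
Every bag has size at most 3, so the width is 3 − 1 = 2 and tw(G) ≤ 2. Conversely, {b, c, d} is a clique of size 3, and the vertices of any clique must share a bag in every tree decomposition; so some bag has ≥ 3 vertices and tw(G) ≥ 2. Hence tw(G) = 2 exactly.

2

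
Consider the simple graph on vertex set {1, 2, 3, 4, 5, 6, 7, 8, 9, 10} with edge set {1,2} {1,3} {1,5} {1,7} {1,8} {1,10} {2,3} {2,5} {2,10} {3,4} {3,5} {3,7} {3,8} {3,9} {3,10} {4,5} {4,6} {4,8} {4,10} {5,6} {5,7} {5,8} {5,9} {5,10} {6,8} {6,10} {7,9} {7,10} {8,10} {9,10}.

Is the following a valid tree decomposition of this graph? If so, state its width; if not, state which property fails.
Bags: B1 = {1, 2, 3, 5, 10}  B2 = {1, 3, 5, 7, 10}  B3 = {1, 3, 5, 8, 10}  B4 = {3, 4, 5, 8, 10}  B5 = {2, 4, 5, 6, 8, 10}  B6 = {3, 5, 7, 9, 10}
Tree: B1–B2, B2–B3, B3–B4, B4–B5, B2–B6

A tree decomposition must satisfy three properties: every vertex lies in some bag; for every edge, both endpoints lie together in some bag; and for every vertex, the bags containing it form a connected subtree. Here bags containing vertex 2 are not connected in the tree, so the decomposition is invalid.

No — bags containing vertex 2 are not connected in the tree.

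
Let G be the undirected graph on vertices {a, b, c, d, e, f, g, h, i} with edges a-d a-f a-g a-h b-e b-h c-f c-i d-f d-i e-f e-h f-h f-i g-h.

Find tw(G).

2

A width-2 tree decomposition is:
Bags: B1 = {a, f, h}  B2 = {a, g, h}  B3 = {e, f, h}  B4 = {a, d, f}  B5 = {b, e, h}  B6 = {d, f, i}  B7 = {c, f, i}
Tree: B1–B2, B1–B3, B1–B4, B3–B5, B4–B6, B6–B7
Every bag has size at most 3, so the width is 3 − 1 = 2 and tw(G) ≤ 2. Conversely, {a, g, h} is a clique of size 3, and the vertices of any clique must share a bag in every tree decomposition; so some bag has ≥ 3 vertices and tw(G) ≥ 2. Combining the bounds, tw(G) = 2.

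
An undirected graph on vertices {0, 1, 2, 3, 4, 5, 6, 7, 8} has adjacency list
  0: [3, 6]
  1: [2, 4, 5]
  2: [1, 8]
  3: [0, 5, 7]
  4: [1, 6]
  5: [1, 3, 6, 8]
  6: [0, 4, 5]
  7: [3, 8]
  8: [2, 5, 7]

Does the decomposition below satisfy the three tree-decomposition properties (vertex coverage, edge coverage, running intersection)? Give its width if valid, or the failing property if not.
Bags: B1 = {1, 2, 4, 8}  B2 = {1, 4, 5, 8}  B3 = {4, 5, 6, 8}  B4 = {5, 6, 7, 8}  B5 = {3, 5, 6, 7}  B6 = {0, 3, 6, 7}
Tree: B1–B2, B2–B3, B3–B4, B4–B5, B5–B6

Every vertex of G appears in some bag (union = {0, 1, 2, 3, 4, 5, 6, 7, 8}); every edge is covered by a bag; and for each vertex v the set of bags containing v is connected in the bag tree. The decomposition is therefore valid. The largest bag has 4 vertices, so the width is 3.

Yes; width 3.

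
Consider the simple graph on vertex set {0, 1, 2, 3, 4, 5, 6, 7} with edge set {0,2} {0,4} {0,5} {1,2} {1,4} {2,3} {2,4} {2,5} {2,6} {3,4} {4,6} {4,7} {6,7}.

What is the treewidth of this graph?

A width-2 tree decomposition is:
Bags: B1 = {1, 2, 4}  B2 = {2, 3, 4}  B3 = {2, 4, 6}  B4 = {4, 6, 7}  B5 = {0, 2, 4}  B6 = {0, 2, 5}
Tree: B1–B2, B1–B3, B3–B4, B3–B5, B5–B6
Each bag holds 3 vertices, so the decomposition has width 2, which upper-bounds the treewidth. Conversely, {0, 2, 4} is a clique of size 3, and the vertices of any clique must share a bag in every tree decomposition; so some bag has ≥ 3 vertices and tw(G) ≥ 2. Combining the bounds, tw(G) = 2.

2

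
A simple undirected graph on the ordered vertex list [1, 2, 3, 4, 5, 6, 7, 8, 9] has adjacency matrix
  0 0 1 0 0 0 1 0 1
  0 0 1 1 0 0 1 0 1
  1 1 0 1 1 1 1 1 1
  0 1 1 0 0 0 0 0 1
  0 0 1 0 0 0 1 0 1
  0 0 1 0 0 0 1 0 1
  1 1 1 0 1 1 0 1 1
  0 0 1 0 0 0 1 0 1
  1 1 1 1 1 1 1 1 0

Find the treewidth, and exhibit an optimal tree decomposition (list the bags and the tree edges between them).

Treewidth 3.
Bags: B1 = {3, 5, 7, 9}  B2 = {2, 3, 7, 9}  B3 = {2, 3, 4, 9}  B4 = {3, 6, 7, 9}  B5 = {1, 3, 7, 9}  B6 = {3, 7, 8, 9}
Tree: B1–B2, B2–B3, B2–B4, B1–B5, B2–B6

Each bag holds 4 vertices, so the decomposition has width 3, which upper-bounds the treewidth. For the lower bound, the 4 vertices {2, 3, 4, 9} are pairwise adjacent, and any tree decomposition puts a clique entirely inside one bag — forcing width ≥ 3. Combining the bounds, tw(G) = 3.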